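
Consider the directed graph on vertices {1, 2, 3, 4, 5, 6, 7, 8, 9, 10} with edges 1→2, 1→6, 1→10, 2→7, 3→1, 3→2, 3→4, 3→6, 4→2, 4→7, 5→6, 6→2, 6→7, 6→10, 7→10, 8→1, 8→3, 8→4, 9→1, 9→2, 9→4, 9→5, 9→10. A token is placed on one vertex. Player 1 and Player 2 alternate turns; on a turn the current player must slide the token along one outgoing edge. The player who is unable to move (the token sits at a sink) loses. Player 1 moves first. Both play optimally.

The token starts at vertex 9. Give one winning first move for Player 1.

Move to 5.

Use the standard recursion: the mover loses at a terminal position; elsewhere, the mover wins exactly when some move hands the opponent an L position.
Every edge goes from a vertex to one that appears earlier in the order 10, 7, 2, 6, 1, 5, 4, 9, 3, 8, so processing vertices in that order labels each vertex after all of its successors.
10: no outgoing edge → L
7: W (go to 10, an L position)
2: L (sole option 7(W) is W)
6: W (go to 2, an L position)
1: W (go to 2, an L position)
5: L (sole option 6(W) is W)
4: W (go to 2, an L position)
9: W (go to 5, an L position)
3: W (go to 2, an L position)
8: L (options 3(W), 4(W), 1(W) are all W)
From 9, the L positions reachable in one move are: 5, 2, 10. Any move reaching one of these is winning.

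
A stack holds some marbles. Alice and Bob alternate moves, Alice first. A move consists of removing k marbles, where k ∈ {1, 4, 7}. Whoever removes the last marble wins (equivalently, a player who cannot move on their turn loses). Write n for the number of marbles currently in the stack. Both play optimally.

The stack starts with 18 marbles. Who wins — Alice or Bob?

Bob wins.

Positions with no move are L. A position that does have a move is losing for the player to move precisely when every available move leads to a winning position for the opponent. Fill in the labels:
n=0: no move → L
n=1: reaches L-position 0 → W
n=2: only reaches 1(W), which is W → L
n=3: reaches L-position 2 → W
n=4: reaches L-position 0 → W
n=5: only reaches 4(W), 1(W), all W → L
n=6: reaches L-position 5 → W
n=7: reaches L-position 0 → W
n=8: only reaches 7(W), 4(W), 1(W), all W → L
n=9: reaches L-position 8 → W
n=10: only reaches 9(W), 6(W), 3(W), all W → L
n=11: reaches L-position 10 → W
n=12: reaches L-position 8 → W
n=13: only reaches 12(W), 9(W), 6(W), all W → L
n=14: reaches L-position 13 → W
n=15: reaches L-position 8 → W
n=16: only reaches 15(W), 12(W), 9(W), all W → L
n=17: reaches L-position 16 → W
n=18: only reaches 17(W), 14(W), 11(W), all W → L
The starting position 18 is L: whatever Alice does, the opponent receives a W position.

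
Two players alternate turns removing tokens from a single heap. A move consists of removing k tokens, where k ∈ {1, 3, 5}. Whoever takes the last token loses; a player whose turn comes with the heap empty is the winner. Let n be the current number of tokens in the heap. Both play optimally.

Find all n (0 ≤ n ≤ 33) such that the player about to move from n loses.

Compute win/loss labels from the base case upward. A position with no move is W. Any other position is W if it can reach an L in one move, else L.
n=0: no move; the opponent has just taken the last token and therefore loses → W
n=1: the only move is to 0(W), a W ⇒ L
n=2: can move to 1, which is L ⇒ W
n=3: moves to 2(W), 0(W); every one is W ⇒ L
n=4: can move to 3, which is L ⇒ W
n=5: moves to 4(W), 2(W), 0(W); every one is W ⇒ L
n=6: can move to 5, which is L ⇒ W
n=7: moves to 6(W), 4(W), 2(W); every one is W ⇒ L
n=8: can move to 7, which is L ⇒ W
n=9: moves to 8(W), 6(W), 4(W); every one is W ⇒ L
n=10: can move to 9, which is L ⇒ W
n=11: moves to 10(W), 8(W), 6(W); every one is W ⇒ L
n=12: can move to 11, which is L ⇒ W
n=13: moves to 12(W), 10(W), 8(W); every one is W ⇒ L
n=14: can move to 13, which is L ⇒ W
n=15: moves to 14(W), 12(W), 10(W); every one is W ⇒ L
n=16: can move to 15, which is L ⇒ W
n=17: moves to 16(W), 14(W), 12(W); every one is W ⇒ L
n=18: can move to 17, which is L ⇒ W
n=19: moves to 18(W), 16(W), 14(W); every one is W ⇒ L
n=20: can move to 19, which is L ⇒ W
n=21: moves to 20(W), 18(W), 16(W); every one is W ⇒ L
n=22: can move to 21, which is L ⇒ W
n=23: moves to 22(W), 20(W), 18(W); every one is W ⇒ L
n=24: can move to 23, which is L ⇒ W
n=25: moves to 24(W), 22(W), 20(W); every one is W ⇒ L
n=26: can move to 25, which is L ⇒ W
n=27: moves to 26(W), 24(W), 22(W); every one is W ⇒ L
n=28: can move to 27, which is L ⇒ W
n=29: moves to 28(W), 26(W), 24(W); every one is W ⇒ L
n=30: can move to 29, which is L ⇒ W
n=31: moves to 30(W), 28(W), 26(W); every one is W ⇒ L
n=32: can move to 31, which is L ⇒ W
n=33: moves to 32(W), 30(W), 28(W); every one is W ⇒ L
Reading off the rows marked L gives the requested list; there are 17 such values of n.

1, 3, 5, 7, 9, 11, 13, 15, 17, 19, 21, 23, 25, 27, 29, 31, 33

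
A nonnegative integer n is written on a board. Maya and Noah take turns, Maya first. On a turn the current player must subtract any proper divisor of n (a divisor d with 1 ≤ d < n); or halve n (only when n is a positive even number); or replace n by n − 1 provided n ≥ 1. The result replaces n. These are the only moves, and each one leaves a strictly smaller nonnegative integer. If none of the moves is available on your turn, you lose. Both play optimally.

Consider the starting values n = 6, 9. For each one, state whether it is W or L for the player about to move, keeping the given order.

Label each position W (a win for the player to move) or L (a loss). A position with no legal move is L; any other position is W exactly when some move reaches an L, and L when every move reaches a W.
n=0: no move → L
n=1: reaches L-position 0 → W
n=2: only reaches 1(W), which is W → L
n=3: reaches L-position 2 → W
n=4: reaches L-position 2 → W
n=5: only reaches 4(W), which is W → L
n=6: reaches L-position 5 → W
n=7: only reaches 6(W), which is W → L
n=8: reaches L-position 7 → W
n=9: only reaches 6(W), 8(W), all W → L

6: W, 9: L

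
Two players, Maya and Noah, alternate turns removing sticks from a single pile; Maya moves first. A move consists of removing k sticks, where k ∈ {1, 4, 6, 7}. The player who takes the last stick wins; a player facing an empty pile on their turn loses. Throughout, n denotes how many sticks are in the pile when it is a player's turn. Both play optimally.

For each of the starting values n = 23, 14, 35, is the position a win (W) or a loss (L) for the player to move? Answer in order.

23: L, 14: W, 35: W

Classify positions by backward induction: terminal positions (no move available) are L. From any other position, the mover wins iff some move reaches an L.
n=0: no move → L
n=1: can move to 0, which is L ⇒ W
n=2: the only move is to 1(W), a W ⇒ L
n=3: can move to 2, which is L ⇒ W
n=4: can move to 0, which is L ⇒ W
n=5: moves to 4(W), 1(W); every one is W ⇒ L
n=6: can move to 5, which is L ⇒ W
n=7: can move to 0, which is L ⇒ W
n=8: can move to 2, which is L ⇒ W
n=9: can move to 5, which is L ⇒ W
n=10: moves to 9(W), 6(W), 4(W), 3(W); every one is W ⇒ L
n=11: can move to 10, which is L ⇒ W
n=12: can move to 5, which is L ⇒ W
n=13: moves to 12(W), 9(W), 7(W), 6(W); every one is W ⇒ L
n=14: can move to 13, which is L ⇒ W
n=15: moves to 14(W), 11(W), 9(W), 8(W); every one is W ⇒ L
n=16: can move to 15, which is L ⇒ W
n=17: can move to 13, which is L ⇒ W
n=18: moves to 17(W), 14(W), 12(W), 11(W); every one is W ⇒ L
n=19: can move to 18, which is L ⇒ W
n=20: can move to 13, which is L ⇒ W
n=21: can move to 15, which is L ⇒ W
n=22: can move to 18, which is L ⇒ W
n=23: moves to 22(W), 19(W), 17(W), 16(W); every one is W ⇒ L
n=24: can move to 23, which is L ⇒ W
n=25: can move to 18, which is L ⇒ W
n=26: moves to 25(W), 22(W), 20(W), 19(W); every one is W ⇒ L
n=27: can move to 26, which is L ⇒ W
n=28: moves to 27(W), 24(W), 22(W), 21(W); every one is W ⇒ L
n=29: can move to 28, which is L ⇒ W
n=30: can move to 26, which is L ⇒ W
n=31: moves to 30(W), 27(W), 25(W), 24(W); every one is W ⇒ L
n=32: can move to 31, which is L ⇒ W
n=33: can move to 26, which is L ⇒ W
n=34: can move to 28, which is L ⇒ W
n=35: can move to 31, which is L ⇒ W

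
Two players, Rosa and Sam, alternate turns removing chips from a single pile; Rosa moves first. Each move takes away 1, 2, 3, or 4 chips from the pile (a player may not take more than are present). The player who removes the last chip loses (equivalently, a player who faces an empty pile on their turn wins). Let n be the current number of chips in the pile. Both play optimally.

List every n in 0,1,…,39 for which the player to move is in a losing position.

1, 6, 11, 16, 21, 26, 31, 36

Build the W/L table. Terminal = W. A non-terminal position is W if it has a move to some L; otherwise it is L.
n=0: no move; the opponent has just taken the last chip and therefore loses → W
n=1: →0(W) only, which is W, so L
n=2: →1(L), so W
n=3: →1(L), so W
n=4: →1(L), so W
n=5: →1(L), so W
n=6: →5(W), 4(W), 3(W), 2(W) — all W, so L
n=7: →6(L), so W
n=8: →6(L), so W
n=9: →6(L), so W
n=10: →6(L), so W
n=11: →10(W), 9(W), 8(W), 7(W) — all W, so L
n=12: →11(L), so W
n=13: →11(L), so W
n=14: →11(L), so W
n=15: →11(L), so W
n=16: →15(W), 14(W), 13(W), 12(W) — all W, so L
n=17: →16(L), so W
n=18: →16(L), so W
n=19: →16(L), so W
n=20: →16(L), so W
n=21: →20(W), 19(W), 18(W), 17(W) — all W, so L
n=22: →21(L), so W
n=23: →21(L), so W
n=24: →21(L), so W
n=25: →21(L), so W
n=26: →25(W), 24(W), 23(W), 22(W) — all W, so L
n=27: →26(L), so W
n=28: →26(L), so W
n=29: →26(L), so W
n=30: →26(L), so W
n=31: →30(W), 29(W), 28(W), 27(W) — all W, so L
n=32: →31(L), so W
n=33: →31(L), so W
n=34: →31(L), so W
n=35: →31(L), so W
n=36: →35(W), 34(W), 33(W), 32(W) — all W, so L
n=37: →36(L), so W
n=38: →36(L), so W
n=39: →36(L), so W
Reading off the rows marked L gives the requested list; there are 8 such values of n.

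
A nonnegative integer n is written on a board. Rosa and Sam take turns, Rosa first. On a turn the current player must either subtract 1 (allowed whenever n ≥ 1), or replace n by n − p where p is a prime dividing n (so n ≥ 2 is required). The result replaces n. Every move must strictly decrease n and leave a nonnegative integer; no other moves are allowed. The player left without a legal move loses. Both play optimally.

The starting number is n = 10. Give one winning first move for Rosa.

Move to 8.

Use the standard recursion: the mover loses at a terminal position; elsewhere, the mover wins exactly when some move hands the opponent an L position.
n=0: no move → L
n=1: reaches L-position 0 → W
n=2: reaches L-position 0 → W
n=3: reaches L-position 0 → W
n=4: only reaches 2(W), 3(W), all W → L
n=5: reaches L-position 0 → W
n=6: reaches L-position 4 → W
n=7: reaches L-position 0 → W
n=8: only reaches 6(W), 7(W), all W → L
n=9: reaches L-position 8 → W
n=10: reaches L-position 8 → W
From 10, the L positions reachable in one move are: 8.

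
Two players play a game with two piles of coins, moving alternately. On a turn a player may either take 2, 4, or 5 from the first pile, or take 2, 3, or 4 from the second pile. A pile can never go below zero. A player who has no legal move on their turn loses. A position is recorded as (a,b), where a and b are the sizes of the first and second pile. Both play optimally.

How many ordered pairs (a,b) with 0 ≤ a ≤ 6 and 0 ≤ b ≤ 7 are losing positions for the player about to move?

16

Work bottom-up. With no move the player to move loses. Otherwise the position is W if at least one move leads to an L position for the opponent, and L if every move leads to a W.
Every move lowers a or b (never raises either), so fill the grid row by row in increasing a, and left to right within a row: each cell's successors are then already labelled.
      b=0  b=1  b=2  b=3  b=4  b=5  b=6  b=7
a=0:    L    L    W    W    W    W    L    L
a=1:    L    L    W    W    W    W    L    L
a=2:    W    W    L    L    W    W    W    W
a=3:    W    W    L    L    W    W    W    W
a=4:    W    W    W    W    L    L    W    W
a=5:    W    W    W    W    L    L    W    W
a=6:    W    W    W    W    W    W    W    W
Cells with no legal move (terminal, hence L): (0,0), (0,1), (1,0), (1,1).
The remaining L cells, each justified by listing all of its moves:
(0,6): L (options (0,4)(W), (0,3)(W), (0,2)(W) are all W)
(0,7): L (options (0,5)(W), (0,4)(W), (0,3)(W) are all W)
(1,6): L (options (1,4)(W), (1,3)(W), (1,2)(W) are all W)
(1,7): L (options (1,5)(W), (1,4)(W), (1,3)(W) are all W)
(2,2): L (options (0,2)(W), (2,0)(W) are all W)
(2,3): L (options (0,3)(W), (2,1)(W), (2,0)(W) are all W)
(3,2): L (options (1,2)(W), (3,0)(W) are all W)
(3,3): L (options (1,3)(W), (3,1)(W), (3,0)(W) are all W)
(4,4): L (options (2,4)(W), (0,4)(W), (4,2)(W), (4,1)(W), (4,0)(W) are all W)
(4,5): L (options (2,5)(W), (0,5)(W), (4,3)(W), (4,2)(W), (4,1)(W) are all W)
(5,4): L (options (3,4)(W), (1,4)(W), (0,4)(W), (5,2)(W), (5,1)(W), (5,0)(W) are all W)
(5,5): L (options (3,5)(W), (1,5)(W), (0,5)(W), (5,3)(W), (5,2)(W), (5,1)(W) are all W)
Every other cell has at least one move into one of the L cells above, so it is W.
L cells per row: a=0: 4, a=1: 4, a=2: 2, a=3: 2, a=4: 2, a=5: 2, a=6: 0; total 16.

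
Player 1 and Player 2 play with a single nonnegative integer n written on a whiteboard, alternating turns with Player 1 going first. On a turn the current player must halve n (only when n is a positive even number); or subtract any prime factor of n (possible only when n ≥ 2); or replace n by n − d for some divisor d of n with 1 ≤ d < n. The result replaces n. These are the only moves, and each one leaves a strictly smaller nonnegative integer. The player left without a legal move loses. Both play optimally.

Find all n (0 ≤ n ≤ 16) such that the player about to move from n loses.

Build the W/L table. Terminal = L. A non-terminal position is W if it has a move to some L; otherwise it is L.
n=0: no move → L
n=1: no move → L
n=2: reaches L-position 0 → W
n=3: reaches L-position 0 → W
n=4: only reaches 2(W), 3(W), all W → L
n=5: reaches L-position 0 → W
n=6: reaches L-position 4 → W
n=7: reaches L-position 0 → W
n=8: reaches L-position 4 → W
n=9: only reaches 6(W), 8(W), all W → L
n=10: reaches L-position 9 → W
n=11: reaches L-position 0 → W
n=12: reaches L-position 9 → W
n=13: reaches L-position 0 → W
n=14: only reaches 7(W), 12(W), 13(W), all W → L
n=15: reaches L-position 14 → W
n=16: reaches L-position 14 → W
The losing starting values of n are exactly the entries labelled L in this table (5 of them).

0, 1, 4, 9, 14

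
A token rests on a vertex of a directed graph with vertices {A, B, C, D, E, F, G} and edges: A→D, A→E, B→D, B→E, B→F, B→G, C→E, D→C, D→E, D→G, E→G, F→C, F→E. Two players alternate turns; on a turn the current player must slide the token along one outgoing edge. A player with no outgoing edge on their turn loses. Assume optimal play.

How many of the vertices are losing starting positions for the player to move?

3

Use the standard recursion: the mover loses at a terminal position; elsewhere, the mover wins exactly when some move hands the opponent an L position.
Every edge goes from a vertex to one that appears earlier in the order G, E, C, F, D, A, B, so processing vertices in that order labels each vertex after all of its successors.
G: no outgoing edge → L
E: →G(L), so W
C: →E(W) only, which is W, so L
F: →C(L), so W
D: →C(L), so W
A: →D(W), E(W) — all W, so L
B: →G(L), so W
The L vertices are A, C, G; that is 3 in all.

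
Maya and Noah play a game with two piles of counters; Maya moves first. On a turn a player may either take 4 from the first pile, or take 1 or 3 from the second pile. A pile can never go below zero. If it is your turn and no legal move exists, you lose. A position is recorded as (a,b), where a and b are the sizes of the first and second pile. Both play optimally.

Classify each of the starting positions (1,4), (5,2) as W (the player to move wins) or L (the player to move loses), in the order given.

Build the W/L table. Terminal = L. A non-terminal position is W if it has a move to some L; otherwise it is L.
No move ever increases a pile, so every position that can arise here has a ≤ 5 and b ≤ 4; it is enough to label the cells with 0 ≤ a ≤ 5 and 0 ≤ b ≤ 4.
Every move lowers a or b (never raises either), so fill the grid row by row in increasing a, and left to right within a row: each cell's successors are then already labelled.
      b=0  b=1  b=2  b=3  b=4
a=0:    L    W    L    W    L
a=1:    L    W    L    W    L
a=2:    L    W    L    W    L
a=3:    L    W    L    W    L
a=4:    W    L    W    L    W
a=5:    W    L    W    L    W
Cells with no legal move (terminal, hence L): (0,0), (1,0), (2,0), (3,0).
The remaining L cells, each justified by listing all of its moves:
(0,2): →(0,1)(W) only, which is W, so L
(0,4): →(0,3)(W), (0,1)(W) — all W, so L
(1,2): →(1,1)(W) only, which is W, so L
(1,4): →(1,3)(W), (1,1)(W) — all W, so L
(2,2): →(2,1)(W) only, which is W, so L
(2,4): →(2,3)(W), (2,1)(W) — all W, so L
(3,2): →(3,1)(W) only, which is W, so L
(3,4): →(3,3)(W), (3,1)(W) — all W, so L
(4,1): →(0,1)(W), (4,0)(W) — all W, so L
(4,3): →(0,3)(W), (4,2)(W), (4,0)(W) — all W, so L
(5,1): →(1,1)(W), (5,0)(W) — all W, so L
(5,3): →(1,3)(W), (5,2)(W), (5,0)(W) — all W, so L
Every other cell has at least one move into one of the L cells above, so it is W.
(1,4): one of the L cells justified above, so L
(5,2): the move to (1,2) reaches an L cell, so W

(1,4): L, (5,2): W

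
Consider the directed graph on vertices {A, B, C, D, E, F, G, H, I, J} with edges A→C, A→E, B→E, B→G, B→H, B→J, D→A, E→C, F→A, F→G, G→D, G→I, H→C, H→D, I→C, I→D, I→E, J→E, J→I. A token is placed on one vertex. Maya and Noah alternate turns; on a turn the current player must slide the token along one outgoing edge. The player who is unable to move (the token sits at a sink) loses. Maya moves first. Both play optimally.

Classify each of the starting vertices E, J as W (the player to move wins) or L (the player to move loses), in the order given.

E: W, J: L

Use the standard recursion: the mover loses at a terminal position; elsewhere, the mover wins exactly when some move hands the opponent an L position.
Every edge goes from a vertex to one that appears earlier in the order C, E, A, D, I, J, H, G, F, B, so processing vertices in that order labels each vertex after all of its successors.
C: no outgoing edge → L
E: reaches L-position C → W
A: reaches L-position C → W
D: only reaches A(W), which is W → L
I: reaches L-position D → W
J: only reaches I(W), E(W), all W → L
H: reaches L-position D → W
G: reaches L-position D → W
F: only reaches G(W), A(W), all W → L
B: reaches L-position J → W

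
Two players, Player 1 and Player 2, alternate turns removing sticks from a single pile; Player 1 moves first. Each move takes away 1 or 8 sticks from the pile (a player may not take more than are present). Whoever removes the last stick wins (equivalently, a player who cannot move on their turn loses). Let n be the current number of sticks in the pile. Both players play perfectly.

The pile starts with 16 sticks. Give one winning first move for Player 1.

Remove 1, leaving 15.

Work bottom-up. With no move the player to move loses. Otherwise the position is W if at least one move leads to an L position for the opponent, and L if every move leads to a W.
n=0: no move → L
n=1: can move to 0, which is L ⇒ W
n=2: the only move is to 1(W), a W ⇒ L
n=3: can move to 2, which is L ⇒ W
n=4: the only move is to 3(W), a W ⇒ L
n=5: can move to 4, which is L ⇒ W
n=6: the only move is to 5(W), a W ⇒ L
n=7: can move to 6, which is L ⇒ W
n=8: can move to 0, which is L ⇒ W
n=9: moves to 8(W), 1(W); every one is W ⇒ L
n=10: can move to 9, which is L ⇒ W
n=11: moves to 10(W), 3(W); every one is W ⇒ L
n=12: can move to 11, which is L ⇒ W
n=13: moves to 12(W), 5(W); every one is W ⇒ L
n=14: can move to 13, which is L ⇒ W
n=15: moves to 14(W), 7(W); every one is W ⇒ L
n=16: can move to 15, which is L ⇒ W
From 16, the L positions reachable in one move are: 15.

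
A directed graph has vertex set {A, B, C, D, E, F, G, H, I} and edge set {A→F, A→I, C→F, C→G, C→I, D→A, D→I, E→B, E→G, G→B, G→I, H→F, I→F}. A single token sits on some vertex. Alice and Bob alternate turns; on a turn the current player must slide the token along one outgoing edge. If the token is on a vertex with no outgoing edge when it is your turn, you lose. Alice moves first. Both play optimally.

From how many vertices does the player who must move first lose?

Label each position W (a win for the player to move) or L (a loss). A position with no legal move is L; any other position is W exactly when some move reaches an L, and L when every move reaches a W.
Every edge goes from a vertex to one that appears earlier in the order F, B, I, G, A, H, C, D, E, so processing vertices in that order labels each vertex after all of its successors.
F: no outgoing edge → L
B: no outgoing edge → L
I: W (go to F, an L position)
G: W (go to B, an L position)
A: W (go to F, an L position)
H: W (go to F, an L position)
C: W (go to F, an L position)
D: L (options A(W), I(W) are all W)
E: W (go to B, an L position)
The L vertices are B, D, F; that is 3 in all.

3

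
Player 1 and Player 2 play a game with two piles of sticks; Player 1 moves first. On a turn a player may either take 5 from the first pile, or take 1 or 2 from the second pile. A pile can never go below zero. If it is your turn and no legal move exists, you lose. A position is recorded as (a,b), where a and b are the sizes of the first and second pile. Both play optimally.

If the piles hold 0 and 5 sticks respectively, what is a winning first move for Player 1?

Classify positions by backward induction: terminal positions (no move available) are L. From any other position, the mover wins iff some move reaches an L.
No move ever increases a pile, so every position that can arise here has a ≤ 0 and b ≤ 5; it is enough to label the cells with 0 ≤ a ≤ 0 and 0 ≤ b ≤ 5.
Every move lowers a or b (never raises either), so fill the grid row by row in increasing a, and left to right within a row: each cell's successors are then already labelled.
      b=0  b=1  b=2  b=3  b=4  b=5
a=0:    L    W    W    L    W    W
Cells with no legal move (terminal, hence L): (0,0).
The remaining L cells, each justified by listing all of its moves:
(0,3): moves to (0,2)(W), (0,1)(W); every one is W ⇒ L
Every other cell has at least one move into one of the L cells above, so it is W.
From (0,5), the L positions reachable in one move are: (0,3).

Move to (0,3).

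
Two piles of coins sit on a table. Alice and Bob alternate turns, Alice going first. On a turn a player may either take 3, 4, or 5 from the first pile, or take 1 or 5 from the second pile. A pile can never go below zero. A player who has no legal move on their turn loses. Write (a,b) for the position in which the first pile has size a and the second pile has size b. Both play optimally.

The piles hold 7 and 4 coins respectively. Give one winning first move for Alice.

Move to (2,4).

Build the W/L table. Terminal = L. A non-terminal position is W if it has a move to some L; otherwise it is L.
No move ever increases a pile, so every position that can arise here has a ≤ 7 and b ≤ 4; it is enough to label the cells with 0 ≤ a ≤ 7 and 0 ≤ b ≤ 4.
Every move lowers a or b (never raises either), so fill the grid row by row in increasing a, and left to right within a row: each cell's successors are then already labelled.
      b=0  b=1  b=2  b=3  b=4
a=0:    L    W    L    W    L
a=1:    L    W    L    W    L
a=2:    L    W    L    W    L
a=3:    W    L    W    L    W
a=4:    W    L    W    L    W
a=5:    W    L    W    L    W
a=6:    W    W    W    W    W
a=7:    W    W    W    W    W
Cells with no legal move (terminal, hence L): (0,0), (1,0), (2,0).
The remaining L cells, each justified by listing all of its moves:
(0,2): →(0,1)(W) only, which is W, so L
(0,4): →(0,3)(W) only, which is W, so L
(1,2): →(1,1)(W) only, which is W, so L
(1,4): →(1,3)(W) only, which is W, so L
(2,2): →(2,1)(W) only, which is W, so L
(2,4): →(2,3)(W) only, which is W, so L
(3,1): →(0,1)(W), (3,0)(W) — all W, so L
(3,3): →(0,3)(W), (3,2)(W) — all W, so L
(4,1): →(1,1)(W), (0,1)(W), (4,0)(W) — all W, so L
(4,3): →(1,3)(W), (0,3)(W), (4,2)(W) — all W, so L
(5,1): →(2,1)(W), (1,1)(W), (0,1)(W), (5,0)(W) — all W, so L
(5,3): →(2,3)(W), (1,3)(W), (0,3)(W), (5,2)(W) — all W, so L
Every other cell has at least one move into one of the L cells above, so it is W.
From (7,4), the L positions reachable in one move are: (2,4).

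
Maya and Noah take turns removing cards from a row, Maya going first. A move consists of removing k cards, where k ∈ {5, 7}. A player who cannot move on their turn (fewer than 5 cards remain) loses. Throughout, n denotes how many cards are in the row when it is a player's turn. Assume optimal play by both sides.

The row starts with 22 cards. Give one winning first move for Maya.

Use the standard recursion: the mover loses at a terminal position; elsewhere, the mover wins exactly when some move hands the opponent an L position.
n=0: no move → L
n=1: no move → L
n=2: no move → L
n=3: no move → L
n=4: no move → L
n=5: →0(L), so W
n=6: →1(L), so W
n=7: →2(L), so W
n=8: →3(L), so W
n=9: →4(L), so W
n=10: →3(L), so W
n=11: →4(L), so W
n=12: →7(W), 5(W) — all W, so L
n=13: →8(W), 6(W) — all W, so L
n=14: →9(W), 7(W) — all W, so L
n=15: →10(W), 8(W) — all W, so L
n=16: →11(W), 9(W) — all W, so L
n=17: →12(L), so W
n=18: →13(L), so W
n=19: →14(L), so W
n=20: →15(L), so W
n=21: →16(L), so W
n=22: →15(L), so W
From 22, the L positions reachable in one move are: 15.

Remove 7, leaving 15.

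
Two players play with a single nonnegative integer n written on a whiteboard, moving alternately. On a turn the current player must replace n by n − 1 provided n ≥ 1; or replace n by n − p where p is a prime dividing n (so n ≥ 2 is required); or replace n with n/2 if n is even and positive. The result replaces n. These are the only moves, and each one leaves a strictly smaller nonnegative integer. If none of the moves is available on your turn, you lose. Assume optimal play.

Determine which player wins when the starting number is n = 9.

Build the W/L table. Terminal = L. A non-terminal position is W if it has a move to some L; otherwise it is L.
n=0: no move → L
n=1: W (go to 0, an L position)
n=2: W (go to 0, an L position)
n=3: W (go to 0, an L position)
n=4: L (options 2(W), 3(W) are all W)
n=5: W (go to 0, an L position)
n=6: W (go to 4, an L position)
n=7: W (go to 0, an L position)
n=8: W (go to 4, an L position)
n=9: L (options 6(W), 8(W) are all W)
The starting position 9 is L: whatever the player to move does, the opponent receives a W position.

The second player wins.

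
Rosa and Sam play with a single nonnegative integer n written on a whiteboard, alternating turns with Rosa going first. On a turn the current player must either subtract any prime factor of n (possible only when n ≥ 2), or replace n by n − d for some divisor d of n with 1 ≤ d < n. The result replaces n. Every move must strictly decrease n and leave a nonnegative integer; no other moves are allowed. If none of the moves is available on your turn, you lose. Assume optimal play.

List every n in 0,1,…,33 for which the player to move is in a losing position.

Build the W/L table. Terminal = L. A non-terminal position is W if it has a move to some L; otherwise it is L.
n=0: no move → L
n=1: no move → L
n=2: →0(L), so W
n=3: →0(L), so W
n=4: →2(W), 3(W) — all W, so L
n=5: →0(L), so W
n=6: →4(L), so W
n=7: →0(L), so W
n=8: →4(L), so W
n=9: →6(W), 8(W) — all W, so L
n=10: →9(L), so W
n=11: →0(L), so W
n=12: →9(L), so W
n=13: →0(L), so W
n=14: →7(W), 12(W), 13(W) — all W, so L
n=15: →14(L), so W
n=16: →14(L), so W
n=17: →0(L), so W
n=18: →9(L), so W
n=19: →0(L), so W
n=20: →10(W), 15(W), 16(W), 18(W), 19(W) — all W, so L
n=21: →14(L), so W
n=22: →20(L), so W
n=23: →0(L), so W
n=24: →20(L), so W
n=25: →20(L), so W
n=26: →13(W), 24(W), 25(W) — all W, so L
n=27: →26(L), so W
n=28: →14(L), so W
n=29: →0(L), so W
n=30: →20(L), so W
n=31: →0(L), so W
n=32: →16(W), 24(W), 28(W), 30(W), 31(W) — all W, so L
n=33: →32(L), so W
The losing starting values of n are exactly the entries labelled L in this table (8 of them).

0, 1, 4, 9, 14, 20, 26, 32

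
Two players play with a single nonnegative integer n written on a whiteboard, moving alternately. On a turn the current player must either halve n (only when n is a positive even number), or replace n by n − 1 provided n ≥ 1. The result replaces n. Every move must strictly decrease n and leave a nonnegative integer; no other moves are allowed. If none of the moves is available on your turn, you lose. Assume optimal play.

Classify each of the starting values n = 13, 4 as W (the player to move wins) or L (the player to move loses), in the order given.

Label each position W (a win for the player to move) or L (a loss). A position with no legal move is L; any other position is W exactly when some move reaches an L, and L when every move reaches a W.
n=0: no move → L
n=1: →0(L), so W
n=2: →1(W) only, which is W, so L
n=3: →2(L), so W
n=4: →2(L), so W
n=5: →4(W) only, which is W, so L
n=6: →5(L), so W
n=7: →6(W) only, which is W, so L
n=8: →7(L), so W
n=9: →8(W) only, which is W, so L
n=10: →5(L), so W
n=11: →10(W) only, which is W, so L
n=12: →11(L), so W
n=13: →12(W) only, which is W, so L

13: L, 4: W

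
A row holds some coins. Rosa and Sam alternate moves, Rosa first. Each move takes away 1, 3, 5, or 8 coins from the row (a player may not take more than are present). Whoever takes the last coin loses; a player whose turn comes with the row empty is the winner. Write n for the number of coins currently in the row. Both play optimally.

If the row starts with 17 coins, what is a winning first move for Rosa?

Remove 1, leaving 16.

Work bottom-up. With no move the player to move wins. Otherwise the position is W if at least one move leads to an L position for the opponent, and L if every move leads to a W.
n=0: no move; the opponent has just taken the last coin and therefore loses → W
n=1: L (sole option 0(W) is W)
n=2: W (go to 1, an L position)
n=3: L (options 2(W), 0(W) are all W)
n=4: W (go to 3, an L position)
n=5: L (options 4(W), 2(W), 0(W) are all W)
n=6: W (go to 5, an L position)
n=7: L (options 6(W), 4(W), 2(W) are all W)
n=8: W (go to 7, an L position)
n=9: W (go to 1, an L position)
n=10: W (go to 7, an L position)
n=11: W (go to 3, an L position)
n=12: W (go to 7, an L position)
n=13: W (go to 5, an L position)
n=14: L (options 13(W), 11(W), 9(W), 6(W) are all W)
n=15: W (go to 14, an L position)
n=16: L (options 15(W), 13(W), 11(W), 8(W) are all W)
n=17: W (go to 16, an L position)
From 17, the L positions reachable in one move are: 16, 14. Any move reaching one of these is winning.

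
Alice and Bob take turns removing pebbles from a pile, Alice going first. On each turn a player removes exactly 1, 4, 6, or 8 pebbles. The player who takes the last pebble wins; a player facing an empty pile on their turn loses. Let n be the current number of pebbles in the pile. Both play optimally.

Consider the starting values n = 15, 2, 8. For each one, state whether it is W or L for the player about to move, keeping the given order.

15: W, 2: L, 8: W

Compute win/loss labels from the base case upward. A position with no move is L. Any other position is W if it can reach an L in one move, else L.
n=0: no move → L
n=1: reaches L-position 0 → W
n=2: only reaches 1(W), which is W → L
n=3: reaches L-position 2 → W
n=4: reaches L-position 0 → W
n=5: only reaches 4(W), 1(W), all W → L
n=6: reaches L-position 5 → W
n=7: only reaches 6(W), 3(W), 1(W), all W → L
n=8: reaches L-position 7 → W
n=9: reaches L-position 5 → W
n=10: reaches L-position 2 → W
n=11: reaches L-position 7 → W
n=12: only reaches 11(W), 8(W), 6(W), 4(W), all W → L
n=13: reaches L-position 12 → W
n=14: only reaches 13(W), 10(W), 8(W), 6(W), all W → L
n=15: reaches L-position 14 → W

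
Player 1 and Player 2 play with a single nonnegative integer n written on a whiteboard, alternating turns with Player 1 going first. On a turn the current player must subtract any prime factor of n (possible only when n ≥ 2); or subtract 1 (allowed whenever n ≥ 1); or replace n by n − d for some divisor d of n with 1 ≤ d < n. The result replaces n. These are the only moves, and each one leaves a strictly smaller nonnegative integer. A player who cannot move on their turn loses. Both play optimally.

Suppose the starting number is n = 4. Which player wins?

Player 2 wins.

Use the standard recursion: the mover loses at a terminal position; elsewhere, the mover wins exactly when some move hands the opponent an L position.
n=0: no move → L
n=1: W (go to 0, an L position)
n=2: W (go to 0, an L position)
n=3: W (go to 0, an L position)
n=4: L (options 2(W), 3(W) are all W)
Every move from 4 reaches a W position, so the mover loses.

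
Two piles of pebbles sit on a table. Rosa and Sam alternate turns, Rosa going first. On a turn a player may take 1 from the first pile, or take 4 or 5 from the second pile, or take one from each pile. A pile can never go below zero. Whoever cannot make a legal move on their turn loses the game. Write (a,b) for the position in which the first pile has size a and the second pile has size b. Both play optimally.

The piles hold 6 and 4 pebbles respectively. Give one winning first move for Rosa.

Compute win/loss labels from the base case upward. A position with no move is L. Any other position is W if it can reach an L in one move, else L.
No move ever increases a pile, so every position that can arise here has a ≤ 6 and b ≤ 4; it is enough to label the cells with 0 ≤ a ≤ 6 and 0 ≤ b ≤ 4.
Every move lowers a or b (never raises either), so fill the grid row by row in increasing a, and left to right within a row: each cell's successors are then already labelled.
      b=0  b=1  b=2  b=3  b=4
a=0:    L    L    L    L    W
a=1:    W    W    W    W    W
a=2:    L    L    L    L    W
a=3:    W    W    W    W    W
a=4:    L    L    L    L    W
a=5:    W    W    W    W    W
a=6:    L    L    L    L    W
Cells with no legal move (terminal, hence L): (0,0), (0,1), (0,2), (0,3).
The remaining L cells, each justified by listing all of its moves:
(2,0): the only move is to (1,0)(W), a W ⇒ L
(2,1): moves to (1,1)(W), (1,0)(W); every one is W ⇒ L
(2,2): moves to (1,2)(W), (1,1)(W); every one is W ⇒ L
(2,3): moves to (1,3)(W), (1,2)(W); every one is W ⇒ L
(4,0): the only move is to (3,0)(W), a W ⇒ L
(4,1): moves to (3,1)(W), (3,0)(W); every one is W ⇒ L
(4,2): moves to (3,2)(W), (3,1)(W); every one is W ⇒ L
(4,3): moves to (3,3)(W), (3,2)(W); every one is W ⇒ L
(6,0): the only move is to (5,0)(W), a W ⇒ L
(6,1): moves to (5,1)(W), (5,0)(W); every one is W ⇒ L
(6,2): moves to (5,2)(W), (5,1)(W); every one is W ⇒ L
(6,3): moves to (5,3)(W), (5,2)(W); every one is W ⇒ L
Every other cell has at least one move into one of the L cells above, so it is W.
From (6,4), the L positions reachable in one move are: (6,0).

Move to (6,0).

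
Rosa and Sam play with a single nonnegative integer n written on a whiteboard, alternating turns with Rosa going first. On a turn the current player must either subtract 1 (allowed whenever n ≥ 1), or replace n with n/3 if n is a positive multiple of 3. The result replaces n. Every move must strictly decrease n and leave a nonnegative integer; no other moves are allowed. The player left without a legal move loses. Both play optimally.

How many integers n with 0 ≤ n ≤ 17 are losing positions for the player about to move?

Use the standard recursion: the mover loses at a terminal position; elsewhere, the mover wins exactly when some move hands the opponent an L position.
n=0: no move → L
n=1: reaches L-position 0 → W
n=2: only reaches 1(W), which is W → L
n=3: reaches L-position 2 → W
n=4: only reaches 3(W), which is W → L
n=5: reaches L-position 4 → W
n=6: reaches L-position 2 → W
n=7: only reaches 6(W), which is W → L
n=8: reaches L-position 7 → W
n=9: only reaches 3(W), 8(W), all W → L
n=10: reaches L-position 9 → W
n=11: only reaches 10(W), which is W → L
n=12: reaches L-position 4 → W
n=13: only reaches 12(W), which is W → L
n=14: reaches L-position 13 → W
n=15: only reaches 5(W), 14(W), all W → L
n=16: reaches L-position 15 → W
n=17: only reaches 16(W), which is W → L
L entries with 0 ≤ n ≤ 17: n = 0, 2, 4, 7, 9, 11, 13, 15, 17; that makes 9.

9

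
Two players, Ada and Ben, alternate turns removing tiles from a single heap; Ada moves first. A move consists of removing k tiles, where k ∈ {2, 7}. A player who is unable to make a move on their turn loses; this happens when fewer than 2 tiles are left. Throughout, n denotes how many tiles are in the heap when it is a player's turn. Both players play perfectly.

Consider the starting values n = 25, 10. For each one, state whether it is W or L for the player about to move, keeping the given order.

25: W, 10: L

Compute win/loss labels from the base case upward. A position with no move is L. Any other position is W if it can reach an L in one move, else L.
n=0: no move → L
n=1: no move → L
n=2: reaches L-position 0 → W
n=3: reaches L-position 1 → W
n=4: only reaches 2(W), which is W → L
n=5: only reaches 3(W), which is W → L
n=6: reaches L-position 4 → W
n=7: reaches L-position 5 → W
n=8: reaches L-position 1 → W
n=9: only reaches 7(W), 2(W), all W → L
n=10: only reaches 8(W), 3(W), all W → L
n=11: reaches L-position 9 → W
n=12: reaches L-position 10 → W
n=13: only reaches 11(W), 6(W), all W → L
n=14: only reaches 12(W), 7(W), all W → L
n=15: reaches L-position 13 → W
n=16: reaches L-position 14 → W
n=17: reaches L-position 10 → W
n=18: only reaches 16(W), 11(W), all W → L
n=19: only reaches 17(W), 12(W), all W → L
n=20: reaches L-position 18 → W
n=21: reaches L-position 19 → W
n=22: only reaches 20(W), 15(W), all W → L
n=23: only reaches 21(W), 16(W), all W → L
n=24: reaches L-position 22 → W
n=25: reaches L-position 23 → W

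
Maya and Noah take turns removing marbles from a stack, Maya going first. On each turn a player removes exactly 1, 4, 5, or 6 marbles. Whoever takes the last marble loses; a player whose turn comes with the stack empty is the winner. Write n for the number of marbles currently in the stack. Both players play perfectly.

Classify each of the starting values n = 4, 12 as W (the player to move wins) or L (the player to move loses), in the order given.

Label each position W (a win for the player to move) or L (a loss). A position with no legal move is W; any other position is W exactly when some move reaches an L, and L when every move reaches a W.
n=0: no move; the opponent has just taken the last marble and therefore loses → W
n=1: →0(W) only, which is W, so L
n=2: →1(L), so W
n=3: →2(W) only, which is W, so L
n=4: →3(L), so W
n=5: →1(L), so W
n=6: →1(L), so W
n=7: →3(L), so W
n=8: →3(L), so W
n=9: →3(L), so W
n=10: →9(W), 6(W), 5(W), 4(W) — all W, so L
n=11: →10(L), so W
n=12: →11(W), 8(W), 7(W), 6(W) — all W, so L

4: W, 12: L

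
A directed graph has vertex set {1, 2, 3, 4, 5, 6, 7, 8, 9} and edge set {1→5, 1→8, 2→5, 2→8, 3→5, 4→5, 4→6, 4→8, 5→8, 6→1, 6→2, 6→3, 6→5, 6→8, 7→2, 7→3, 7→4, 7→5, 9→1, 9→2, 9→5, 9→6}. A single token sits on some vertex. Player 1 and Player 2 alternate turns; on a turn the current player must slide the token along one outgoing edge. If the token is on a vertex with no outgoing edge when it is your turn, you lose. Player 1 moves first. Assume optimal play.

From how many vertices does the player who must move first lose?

Build the W/L table. Terminal = L. A non-terminal position is W if it has a move to some L; otherwise it is L.
Every edge goes from a vertex to one that appears earlier in the order 8, 5, 2, 3, 1, 6, 9, 4, 7, so processing vertices in that order labels each vertex after all of its successors.
8: no outgoing edge → L
5: reaches L-position 8 → W
2: reaches L-position 8 → W
3: only reaches 5(W), which is W → L
1: reaches L-position 8 → W
6: reaches L-position 3 → W
9: only reaches 6(W), 1(W), 2(W), 5(W), all W → L
4: reaches L-position 8 → W
7: reaches L-position 3 → W
The L vertices are 3, 8, 9; that is 3 in all.

3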